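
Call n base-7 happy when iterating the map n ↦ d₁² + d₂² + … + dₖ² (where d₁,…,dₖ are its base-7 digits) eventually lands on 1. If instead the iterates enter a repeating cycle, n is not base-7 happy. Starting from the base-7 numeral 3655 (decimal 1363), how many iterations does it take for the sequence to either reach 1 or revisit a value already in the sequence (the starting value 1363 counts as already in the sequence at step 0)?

1363 = (3,6,5,5)_7 → 3² + 6² + 5² + 5² = 95
95 = (1,6,4)_7 → 1² + 6² + 4² = 53
53 = (1,0,4)_7 → 1² + 0² + 4² = 17
17 = (2,3)_7 → 2² + 3² = 13
13 = (1,6)_7 → 1² + 6² = 37
37 = (5,2)_7 → 5² + 2² = 29
29 = (4,1)_7 → 4² + 1² = 17  — 17 repeats.
That took 7 steps.

7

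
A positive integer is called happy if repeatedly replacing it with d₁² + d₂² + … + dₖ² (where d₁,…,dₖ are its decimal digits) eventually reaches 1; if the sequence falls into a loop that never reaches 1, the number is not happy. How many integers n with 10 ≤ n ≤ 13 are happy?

2

10: 10 → 1  — happy
11: 11 → 2 → 4 → 16 → 37 → 58 → 89 → 145 → 42 → 20 → 4  — not happy
12: 12 → 5 → 25 → 29 → 85 → 89 → 145 → 42 → 20 → 4 → 16 → 37 → 58 → 89  — not happy
13: 13 → 10 → 1  — happy
happy: 10, 13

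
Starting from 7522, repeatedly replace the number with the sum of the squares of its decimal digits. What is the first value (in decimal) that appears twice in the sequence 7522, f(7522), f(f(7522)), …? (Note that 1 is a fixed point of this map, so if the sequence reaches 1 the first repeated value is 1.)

1

7522 → 7² + 5² + 2² + 2² = 49 + 25 + 4 + 4 = 82
82 → 8² + 2² = 64 + 4 = 68
68 → 6² + 8² = 36 + 64 = 100
100 → 1² + 0² + 0² = 1 + 0 + 0 = 1  — reached the fixed point 1.
1 → 1, so 1 is the first repeated value.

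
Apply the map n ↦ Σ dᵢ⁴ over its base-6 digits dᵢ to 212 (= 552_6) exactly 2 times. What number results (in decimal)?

212 = (5,5,2)_6 → 5⁴ + 5⁴ + 2⁴ = 1266
1266 = (5,5,1,0)_6 → 5⁴ + 5⁴ + 1⁴ + 0⁴ = 1251

1251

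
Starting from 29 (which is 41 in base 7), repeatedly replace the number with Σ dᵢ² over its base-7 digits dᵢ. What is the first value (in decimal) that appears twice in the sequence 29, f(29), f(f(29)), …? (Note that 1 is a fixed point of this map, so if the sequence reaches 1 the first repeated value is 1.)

29

29 = (4,1)_7 → 4² + 1² = 17
17 = (2,3)_7 → 2² + 3² = 13
13 = (1,6)_7 → 1² + 6² = 37
37 = (5,2)_7 → 5² + 2² = 29  — 29 already appeared earlier.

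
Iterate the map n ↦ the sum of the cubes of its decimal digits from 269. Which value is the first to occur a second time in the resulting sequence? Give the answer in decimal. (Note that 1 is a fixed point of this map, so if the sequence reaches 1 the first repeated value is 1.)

269 → 2³ + 6³ + 9³ = 8 + 216 + 729 = 953
953 → 9³ + 5³ + 3³ = 729 + 125 + 27 = 881
881 → 8³ + 8³ + 1³ = 512 + 512 + 1 = 1025
1025 → 1³ + 0³ + 2³ + 5³ = 1 + 0 + 8 + 125 = 134
134 → 1³ + 3³ + 4³ = 1 + 27 + 64 = 92
92 → 9³ + 2³ = 729 + 8 = 737
737 → 7³ + 3³ + 7³ = 343 + 27 + 343 = 713
713 → 7³ + 1³ + 3³ = 343 + 1 + 27 = 371
371 → 3³ + 7³ + 1³ = 27 + 343 + 1 = 371  — 371 already appeared earlier.

371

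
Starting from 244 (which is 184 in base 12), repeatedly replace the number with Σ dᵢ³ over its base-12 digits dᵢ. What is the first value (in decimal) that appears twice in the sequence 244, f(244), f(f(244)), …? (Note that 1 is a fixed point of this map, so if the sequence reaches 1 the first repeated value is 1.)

244 = (1,8,4)_12 → 1³ + 8³ + 4³ = 577
577 = (4,0,1)_12 → 4³ + 0³ + 1³ = 65
65 = (5,5)_12 → 5³ + 5³ = 250
250 = (1,8,10)_12 → 1³ + 8³ + 10³ = 1513
1513 = (10,6,1)_12 → 10³ + 6³ + 1³ = 1217
1217 = (8,5,5)_12 → 8³ + 5³ + 5³ = 762
762 = (5,3,6)_12 → 5³ + 3³ + 6³ = 368
368 = (2,6,8)_12 → 2³ + 6³ + 8³ = 736
736 = (5,1,4)_12 → 5³ + 1³ + 4³ = 190
190 = (1,3,10)_12 → 1³ + 3³ + 10³ = 1028
1028 = (7,1,8)_12 → 7³ + 1³ + 8³ = 856
856 = (5,11,4)_12 → 5³ + 11³ + 4³ = 1520
1520 = (10,6,8)_12 → 10³ + 6³ + 8³ = 1728
1728 = (1,0,0,0)_12 → 1³ + 0³ + 0³ + 0³ = 1  — reached the fixed point 1.
1 → 1, so 1 is the first repeated value.

1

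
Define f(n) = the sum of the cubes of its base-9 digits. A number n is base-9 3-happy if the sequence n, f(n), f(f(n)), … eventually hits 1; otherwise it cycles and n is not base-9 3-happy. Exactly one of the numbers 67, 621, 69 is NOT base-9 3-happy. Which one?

67: 67 → 407 → 133 → 469 → 469  — repeats 469 (not base-9 3-happy)
621: 621 → 559 → 729 → 1  — reaches 1 (base-9 3-happy)
69: 69 → 559 → 729 → 1  — reaches 1 (base-9 3-happy)

67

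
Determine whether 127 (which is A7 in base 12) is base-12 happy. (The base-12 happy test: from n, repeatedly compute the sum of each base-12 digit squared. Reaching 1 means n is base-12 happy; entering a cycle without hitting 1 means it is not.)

not base-12 happy

127 = (10,7)_12 → 149
149 = (1,0,5)_12 → 26
26 = (2,2)_12 → 8
8 = (8)_12 → 64
64 = (5,4)_12 → 41
41 = (3,5)_12 → 34
34 = (2,10)_12 → 104
104 = (8,8)_12 → 128
128 = (10,8)_12 → 164
164 = (1,1,8)_12 → 66
66 = (5,6)_12 → 61
61 = (5,1)_12 → 26  — 26 already seen; the sequence cycles without reaching 1.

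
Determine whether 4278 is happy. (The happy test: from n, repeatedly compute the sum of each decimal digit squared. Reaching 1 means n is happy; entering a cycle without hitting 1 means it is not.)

4278 → 4² + 2² + 7² + 8² = 16 + 4 + 49 + 64 = 133
133 → 1² + 3² + 3² = 1 + 9 + 9 = 19
19 → 1² + 9² = 1 + 81 = 82
82 → 8² + 2² = 64 + 4 = 68
68 → 6² + 8² = 36 + 64 = 100
100 → 1² + 0² + 0² = 1 + 0 + 0 = 1  — reached 1.

happy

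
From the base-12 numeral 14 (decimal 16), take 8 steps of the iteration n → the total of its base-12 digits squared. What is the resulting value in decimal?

16 = (1,4)_12 → 1² + 4² = 17
17 = (1,5)_12 → 1² + 5² = 26
26 = (2,2)_12 → 2² + 2² = 8
8 = (8)_12 → 8² = 64
64 = (5,4)_12 → 5² + 4² = 41
41 = (3,5)_12 → 3² + 5² = 34
34 = (2,10)_12 → 2² + 10² = 104
104 = (8,8)_12 → 8² + 8² = 128

128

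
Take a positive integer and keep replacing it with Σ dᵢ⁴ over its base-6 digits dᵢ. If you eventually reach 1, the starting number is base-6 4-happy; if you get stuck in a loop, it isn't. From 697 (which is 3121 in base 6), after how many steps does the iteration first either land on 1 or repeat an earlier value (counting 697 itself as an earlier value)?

11

697 = (3,1,2,1)_6 → 3⁴ + 1⁴ + 2⁴ + 1⁴ = 99
99 = (2,4,3)_6 → 2⁴ + 4⁴ + 3⁴ = 353
353 = (1,3,4,5)_6 → 1⁴ + 3⁴ + 4⁴ + 5⁴ = 963
963 = (4,2,4,3)_6 → 4⁴ + 2⁴ + 4⁴ + 3⁴ = 609
609 = (2,4,5,3)_6 → 2⁴ + 4⁴ + 5⁴ + 3⁴ = 978
978 = (4,3,1,0)_6 → 4⁴ + 3⁴ + 1⁴ + 0⁴ = 338
338 = (1,3,2,2)_6 → 1⁴ + 3⁴ + 2⁴ + 2⁴ = 114
114 = (3,1,0)_6 → 3⁴ + 1⁴ + 0⁴ = 82
82 = (2,1,4)_6 → 2⁴ + 1⁴ + 4⁴ = 273
273 = (1,1,3,3)_6 → 1⁴ + 1⁴ + 3⁴ + 3⁴ = 164
164 = (4,3,2)_6 → 4⁴ + 3⁴ + 2⁴ = 353  — 353 repeats.
That took 11 steps.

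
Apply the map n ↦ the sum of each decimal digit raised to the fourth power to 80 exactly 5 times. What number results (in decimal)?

80 → 4096
4096 → 8113
8113 → 4179
4179 → 9219
9219 → 13139

13139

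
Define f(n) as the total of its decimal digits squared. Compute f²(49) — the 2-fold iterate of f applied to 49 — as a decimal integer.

130

49 → 4² + 9² = 16 + 81 = 97
97 → 9² + 7² = 81 + 49 = 130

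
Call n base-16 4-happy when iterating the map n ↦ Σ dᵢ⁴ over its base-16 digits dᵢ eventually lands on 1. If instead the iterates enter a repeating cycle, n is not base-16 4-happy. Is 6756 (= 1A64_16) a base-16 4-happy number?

base-16 4-happy

6756 = (1,10,6,4)_16 → 1⁴ + 10⁴ + 6⁴ + 4⁴ = 11553
11553 = (2,13,2,1)_16 → 2⁴ + 13⁴ + 2⁴ + 1⁴ = 28594
28594 = (6,15,11,2)_16 → 6⁴ + 15⁴ + 11⁴ + 2⁴ = 66578
66578 = (1,0,4,1,2)_16 → 1⁴ + 0⁴ + 4⁴ + 1⁴ + 2⁴ = 274
274 = (1,1,2)_16 → 1⁴ + 1⁴ + 2⁴ = 18
18 = (1,2)_16 → 1⁴ + 2⁴ = 17
17 = (1,1)_16 → 1⁴ + 1⁴ = 2
2 = (2)_16 → 2⁴ = 16
16 = (1,0)_16 → 1⁴ + 0⁴ = 1  — reached 1.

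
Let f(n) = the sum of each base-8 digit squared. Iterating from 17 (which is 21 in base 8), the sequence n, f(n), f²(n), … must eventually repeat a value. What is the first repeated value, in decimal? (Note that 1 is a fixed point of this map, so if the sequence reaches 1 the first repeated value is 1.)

17 = (2,1)_8 → 2² + 1² = 5
5 = (5)_8 → 5² = 25
25 = (3,1)_8 → 3² + 1² = 10
10 = (1,2)_8 → 1² + 2² = 5  — 5 already appeared earlier.

5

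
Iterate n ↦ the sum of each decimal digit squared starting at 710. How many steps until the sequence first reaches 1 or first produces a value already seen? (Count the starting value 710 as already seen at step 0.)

13

710 → 50
50 → 25
25 → 29
29 → 85
85 → 89
89 → 145
145 → 42
42 → 20
20 → 4
4 → 16
16 → 37
37 → 58
58 → 89  — 89 repeats.
That took 13 steps.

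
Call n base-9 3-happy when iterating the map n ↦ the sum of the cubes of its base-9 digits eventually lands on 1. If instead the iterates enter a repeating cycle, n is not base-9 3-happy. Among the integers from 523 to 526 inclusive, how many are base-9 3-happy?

523: 523 → 281 → 99 → 9 → 1  — base-9 3-happy
524: 524 → 288 → 152 → 856 → 128 → 134 → 638 → 1198 → 470 → 476 → 980 → 540 → 432 → 152  — not base-9 3-happy
525: 525 → 307 → 371 → 197 → 547 → 775 → 127 → 127  — not base-9 3-happy
526: 526 → 344 → 80 → 1024 → 496 → 218 → 232 → 694 → 638 → 1198 → 470 → 476 → 980 → 540 → 432 → 152 → 856 → 128 → 134 → 638  — not base-9 3-happy
base-9 3-happy: 523

1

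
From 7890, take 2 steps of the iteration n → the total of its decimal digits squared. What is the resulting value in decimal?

7890 → 7² + 8² + 9² + 0² = 49 + 64 + 81 + 0 = 194
194 → 1² + 9² + 4² = 1 + 81 + 16 = 98

98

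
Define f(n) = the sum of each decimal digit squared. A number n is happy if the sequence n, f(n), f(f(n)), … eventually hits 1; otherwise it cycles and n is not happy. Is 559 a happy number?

559 → 5² + 5² + 9² = 25 + 25 + 81 = 131
131 → 1² + 3² + 1² = 1 + 9 + 1 = 11
11 → 1² + 1² = 1 + 1 = 2
2 → 2² = 4
4 → 4² = 16
16 → 1² + 6² = 1 + 36 = 37
37 → 3² + 7² = 9 + 49 = 58
58 → 5² + 8² = 25 + 64 = 89
89 → 8² + 9² = 64 + 81 = 145
145 → 1² + 4² + 5² = 1 + 16 + 25 = 42
42 → 4² + 2² = 16 + 4 = 20
20 → 2² + 0² = 4 + 0 = 4  — 4 already seen; the sequence cycles without reaching 1.

not happy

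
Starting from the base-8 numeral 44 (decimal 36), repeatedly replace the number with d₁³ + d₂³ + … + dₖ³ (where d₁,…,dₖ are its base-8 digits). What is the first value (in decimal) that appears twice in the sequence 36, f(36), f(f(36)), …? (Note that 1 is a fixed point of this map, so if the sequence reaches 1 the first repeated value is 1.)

36 = (4,4)_8 → 128
128 = (2,0,0)_8 → 8
8 = (1,0)_8 → 1  — reached the fixed point 1.
1 → 1, so 1 is the first repeated value.

1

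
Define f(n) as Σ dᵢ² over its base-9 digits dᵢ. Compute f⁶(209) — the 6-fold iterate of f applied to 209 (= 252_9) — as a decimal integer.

209 = (2,5,2)_9 → 2² + 5² + 2² = 4 + 25 + 4 = 33
33 = (3,6)_9 → 3² + 6² = 9 + 36 = 45
45 = (5,0)_9 → 5² + 0² = 25 + 0 = 25
25 = (2,7)_9 → 2² + 7² = 4 + 49 = 53
53 = (5,8)_9 → 5² + 8² = 25 + 64 = 89
89 = (1,0,8)_9 → 1² + 0² + 8² = 1 + 0 + 64 = 65

65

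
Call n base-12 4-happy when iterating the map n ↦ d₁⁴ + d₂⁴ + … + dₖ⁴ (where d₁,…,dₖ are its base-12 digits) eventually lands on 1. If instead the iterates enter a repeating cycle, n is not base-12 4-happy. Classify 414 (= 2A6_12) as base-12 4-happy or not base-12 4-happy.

not base-12 4-happy

414 = (2,10,6)_12 → 2⁴ + 10⁴ + 6⁴ = 11312
11312 = (6,6,6,8)_12 → 6⁴ + 6⁴ + 6⁴ + 8⁴ = 7984
7984 = (4,7,5,4)_12 → 4⁴ + 7⁴ + 5⁴ + 4⁴ = 3538
3538 = (2,0,6,10)_12 → 2⁴ + 0⁴ + 6⁴ + 10⁴ = 11312  — 11312 already seen; the sequence cycles without reaching 1.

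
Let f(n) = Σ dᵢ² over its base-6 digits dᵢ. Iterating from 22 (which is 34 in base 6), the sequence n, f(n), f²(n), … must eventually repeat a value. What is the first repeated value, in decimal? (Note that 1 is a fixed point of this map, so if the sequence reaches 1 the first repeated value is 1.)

22 = (3,4)_6 → 3² + 4² = 9 + 16 = 25
25 = (4,1)_6 → 4² + 1² = 16 + 1 = 17
17 = (2,5)_6 → 2² + 5² = 4 + 25 = 29
29 = (4,5)_6 → 4² + 5² = 16 + 25 = 41
41 = (1,0,5)_6 → 1² + 0² + 5² = 1 + 0 + 25 = 26
26 = (4,2)_6 → 4² + 2² = 16 + 4 = 20
20 = (3,2)_6 → 3² + 2² = 9 + 4 = 13
13 = (2,1)_6 → 2² + 1² = 4 + 1 = 5
5 = (5)_6 → 5² = 25  — 25 already appeared earlier.

25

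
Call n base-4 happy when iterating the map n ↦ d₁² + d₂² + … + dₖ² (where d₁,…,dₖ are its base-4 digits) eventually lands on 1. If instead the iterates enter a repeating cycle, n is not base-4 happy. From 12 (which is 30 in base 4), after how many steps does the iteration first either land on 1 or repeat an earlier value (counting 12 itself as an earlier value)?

5

12 = (3,0)_4 → 9
9 = (2,1)_4 → 5
5 = (1,1)_4 → 2
2 = (2)_4 → 4
4 = (1,0)_4 → 1  — reached 1.
That took 5 steps.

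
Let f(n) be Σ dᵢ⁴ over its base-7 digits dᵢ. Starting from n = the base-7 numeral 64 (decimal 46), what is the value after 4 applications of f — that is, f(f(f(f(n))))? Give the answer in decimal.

898

46 = (6,4)_7 → 6⁴ + 4⁴ = 1296 + 256 = 1552
1552 = (4,3,4,5)_7 → 4⁴ + 3⁴ + 4⁴ + 5⁴ = 256 + 81 + 256 + 625 = 1218
1218 = (3,3,6,0)_7 → 3⁴ + 3⁴ + 6⁴ + 0⁴ = 81 + 81 + 1296 + 0 = 1458
1458 = (4,1,5,2)_7 → 4⁴ + 1⁴ + 5⁴ + 2⁴ = 256 + 1 + 625 + 16 = 898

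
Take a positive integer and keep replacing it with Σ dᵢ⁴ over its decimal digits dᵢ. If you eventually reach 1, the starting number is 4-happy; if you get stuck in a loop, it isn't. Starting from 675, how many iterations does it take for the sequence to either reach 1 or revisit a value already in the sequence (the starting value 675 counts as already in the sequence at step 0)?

675 → 6⁴ + 7⁴ + 5⁴ = 4322
4322 → 4⁴ + 3⁴ + 2⁴ + 2⁴ = 369
369 → 3⁴ + 6⁴ + 9⁴ = 7938
7938 → 7⁴ + 9⁴ + 3⁴ + 8⁴ = 13139
13139 → 1⁴ + 3⁴ + 1⁴ + 3⁴ + 9⁴ = 6725
6725 → 6⁴ + 7⁴ + 2⁴ + 5⁴ = 4338
4338 → 4⁴ + 3⁴ + 3⁴ + 8⁴ = 4514
4514 → 4⁴ + 5⁴ + 1⁴ + 4⁴ = 1138
1138 → 1⁴ + 1⁴ + 3⁴ + 8⁴ = 4179
4179 → 4⁴ + 1⁴ + 7⁴ + 9⁴ = 9219
9219 → 9⁴ + 2⁴ + 1⁴ + 9⁴ = 13139  — 13139 repeats.
That took 11 steps.

11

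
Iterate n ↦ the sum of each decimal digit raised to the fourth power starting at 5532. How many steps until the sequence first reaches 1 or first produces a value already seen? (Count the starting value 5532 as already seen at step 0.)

5532 → 5⁴ + 5⁴ + 3⁴ + 2⁴ = 625 + 625 + 81 + 16 = 1347
1347 → 1⁴ + 3⁴ + 4⁴ + 7⁴ = 1 + 81 + 256 + 2401 = 2739
2739 → 2⁴ + 7⁴ + 3⁴ + 9⁴ = 16 + 2401 + 81 + 6561 = 9059
9059 → 9⁴ + 0⁴ + 5⁴ + 9⁴ = 6561 + 0 + 625 + 6561 = 13747
13747 → 1⁴ + 3⁴ + 7⁴ + 4⁴ + 7⁴ = 1 + 81 + 2401 + 256 + 2401 = 5140
5140 → 5⁴ + 1⁴ + 4⁴ + 0⁴ = 625 + 1 + 256 + 0 = 882
882 → 8⁴ + 8⁴ + 2⁴ = 4096 + 4096 + 16 = 8208
8208 → 8⁴ + 2⁴ + 0⁴ + 8⁴ = 4096 + 16 + 0 + 4096 = 8208  — 8208 repeats.
That took 8 steps.

8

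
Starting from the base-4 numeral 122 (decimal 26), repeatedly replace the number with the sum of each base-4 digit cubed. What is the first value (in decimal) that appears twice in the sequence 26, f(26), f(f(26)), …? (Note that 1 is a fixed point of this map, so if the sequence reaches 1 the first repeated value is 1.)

8

26 = (1,2,2)_4 → 17
17 = (1,0,1)_4 → 2
2 = (2)_4 → 8
8 = (2,0)_4 → 8  — 8 already appeared earlier.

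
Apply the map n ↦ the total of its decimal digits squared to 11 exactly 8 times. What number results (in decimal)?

11 → 2
2 → 4
4 → 16
16 → 37
37 → 58
58 → 89
89 → 145
145 → 42

42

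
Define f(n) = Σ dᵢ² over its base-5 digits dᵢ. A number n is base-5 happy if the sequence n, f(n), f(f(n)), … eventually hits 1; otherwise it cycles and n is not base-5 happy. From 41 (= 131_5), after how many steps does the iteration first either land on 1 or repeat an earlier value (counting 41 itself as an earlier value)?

3

41 = (1,3,1)_5 → 11
11 = (2,1)_5 → 5
5 = (1,0)_5 → 1  — reached 1.
That took 3 steps.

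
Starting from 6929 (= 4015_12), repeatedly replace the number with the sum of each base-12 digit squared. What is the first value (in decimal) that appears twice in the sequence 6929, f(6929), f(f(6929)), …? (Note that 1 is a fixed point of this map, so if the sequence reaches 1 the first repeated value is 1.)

6929 = (4,0,1,5)_12 → 42
42 = (3,6)_12 → 45
45 = (3,9)_12 → 90
90 = (7,6)_12 → 85
85 = (7,1)_12 → 50
50 = (4,2)_12 → 20
20 = (1,8)_12 → 65
65 = (5,5)_12 → 50  — 50 already appeared earlier.

50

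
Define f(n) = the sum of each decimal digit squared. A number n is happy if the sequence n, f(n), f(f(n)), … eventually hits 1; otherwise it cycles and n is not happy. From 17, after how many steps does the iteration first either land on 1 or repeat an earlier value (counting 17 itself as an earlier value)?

13

17 → 50
50 → 25
25 → 29
29 → 85
85 → 89
89 → 145
145 → 42
42 → 20
20 → 4
4 → 16
16 → 37
37 → 58
58 → 89  — 89 repeats.
That took 13 steps.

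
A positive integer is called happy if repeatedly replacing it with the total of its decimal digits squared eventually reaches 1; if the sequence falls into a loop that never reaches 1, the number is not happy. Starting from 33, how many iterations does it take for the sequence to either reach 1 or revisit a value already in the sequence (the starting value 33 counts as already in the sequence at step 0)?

12

33 → 3² + 3² = 18
18 → 1² + 8² = 65
65 → 6² + 5² = 61
61 → 6² + 1² = 37
37 → 3² + 7² = 58
58 → 5² + 8² = 89
89 → 8² + 9² = 145
145 → 1² + 4² + 5² = 42
42 → 4² + 2² = 20
20 → 2² + 0² = 4
4 → 4² = 16
16 → 1² + 6² = 37  — 37 repeats.
That took 12 steps.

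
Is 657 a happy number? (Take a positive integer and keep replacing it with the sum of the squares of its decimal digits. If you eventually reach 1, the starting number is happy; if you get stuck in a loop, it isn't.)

657 → 6² + 5² + 7² = 110
110 → 1² + 1² + 0² = 2
2 → 2² = 4
4 → 4² = 16
16 → 1² + 6² = 37
37 → 3² + 7² = 58
58 → 5² + 8² = 89
89 → 8² + 9² = 145
145 → 1² + 4² + 5² = 42
42 → 4² + 2² = 20
20 → 2² + 0² = 4  — 4 already seen; the sequence cycles without reaching 1.

not happy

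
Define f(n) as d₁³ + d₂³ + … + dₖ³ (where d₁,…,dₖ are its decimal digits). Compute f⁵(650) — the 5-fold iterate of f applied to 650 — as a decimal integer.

371

650 → 6³ + 5³ + 0³ = 216 + 125 + 0 = 341
341 → 3³ + 4³ + 1³ = 27 + 64 + 1 = 92
92 → 9³ + 2³ = 729 + 8 = 737
737 → 7³ + 3³ + 7³ = 343 + 27 + 343 = 713
713 → 7³ + 1³ + 3³ = 343 + 1 + 27 = 371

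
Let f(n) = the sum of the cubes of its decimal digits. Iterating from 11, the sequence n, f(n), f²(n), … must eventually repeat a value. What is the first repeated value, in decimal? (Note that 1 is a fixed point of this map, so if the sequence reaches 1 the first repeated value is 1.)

371

11 → 1³ + 1³ = 2
2 → 2³ = 8
8 → 8³ = 512
512 → 5³ + 1³ + 2³ = 134
134 → 1³ + 3³ + 4³ = 92
92 → 9³ + 2³ = 737
737 → 7³ + 3³ + 7³ = 713
713 → 7³ + 1³ + 3³ = 371
371 → 3³ + 7³ + 1³ = 371  — 371 already appeared earlier.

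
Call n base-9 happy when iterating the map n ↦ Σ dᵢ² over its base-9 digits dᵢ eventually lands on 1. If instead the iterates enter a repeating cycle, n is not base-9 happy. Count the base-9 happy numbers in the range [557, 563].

2

557: 557 → 149 → 75 → 73 → 65 → 53 → 89 → 65  (repeats 65)
558: 558 → 100 → 6 → 36 → 16 → 50 → 50  (repeats 50)
559: 559 → 101 → 9 → 1  (reaches 1)
560: 560 → 104 → 30 → 18 → 4 → 16 → 50 → 50  (repeats 50)
561: 561 → 109 → 11 → 5 → 25 → 53 → 89 → 65 → 53  (repeats 53)
562: 562 → 116 → 74 → 68 → 74  (repeats 74)
563: 563 → 125 → 81 → 1  (reaches 1)
base-9 happy: 559, 563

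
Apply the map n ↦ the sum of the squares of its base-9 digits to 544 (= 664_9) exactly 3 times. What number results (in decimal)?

50

544 = (6,6,4)_9 → 88
88 = (1,0,7)_9 → 50
50 = (5,5)_9 → 50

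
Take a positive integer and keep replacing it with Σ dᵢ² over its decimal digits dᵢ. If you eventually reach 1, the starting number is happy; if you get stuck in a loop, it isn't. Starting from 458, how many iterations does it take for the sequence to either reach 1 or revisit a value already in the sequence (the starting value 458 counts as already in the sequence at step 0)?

12

458 → 4² + 5² + 8² = 105
105 → 1² + 0² + 5² = 26
26 → 2² + 6² = 40
40 → 4² + 0² = 16
16 → 1² + 6² = 37
37 → 3² + 7² = 58
58 → 5² + 8² = 89
89 → 8² + 9² = 145
145 → 1² + 4² + 5² = 42
42 → 4² + 2² = 20
20 → 2² + 0² = 4
4 → 4² = 16  — 16 repeats.
That took 12 steps.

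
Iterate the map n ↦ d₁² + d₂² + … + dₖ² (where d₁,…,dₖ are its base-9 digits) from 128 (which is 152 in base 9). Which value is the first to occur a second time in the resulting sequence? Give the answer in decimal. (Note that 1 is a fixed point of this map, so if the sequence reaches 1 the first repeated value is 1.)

128 = (1,5,2)_9 → 1² + 5² + 2² = 1 + 25 + 4 = 30
30 = (3,3)_9 → 3² + 3² = 9 + 9 = 18
18 = (2,0)_9 → 2² + 0² = 4 + 0 = 4
4 = (4)_9 → 4² = 16
16 = (1,7)_9 → 1² + 7² = 1 + 49 = 50
50 = (5,5)_9 → 5² + 5² = 25 + 25 = 50  — 50 already appeared earlier.

50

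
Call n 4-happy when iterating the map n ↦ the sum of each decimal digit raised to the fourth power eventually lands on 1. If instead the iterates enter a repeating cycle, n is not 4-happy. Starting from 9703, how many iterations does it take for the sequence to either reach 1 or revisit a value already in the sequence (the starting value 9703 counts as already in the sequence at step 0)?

11

9703 → 9043
9043 → 6898
6898 → 16049
16049 → 8114
8114 → 4354
4354 → 1218
1218 → 4114
4114 → 514
514 → 882
882 → 8208
8208 → 8208  — 8208 repeats.
That took 11 steps.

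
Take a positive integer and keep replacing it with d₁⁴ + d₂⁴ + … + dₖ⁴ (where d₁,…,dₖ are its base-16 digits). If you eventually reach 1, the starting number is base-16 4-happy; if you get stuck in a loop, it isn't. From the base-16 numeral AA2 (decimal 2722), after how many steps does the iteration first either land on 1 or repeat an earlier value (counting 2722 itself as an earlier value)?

11

2722 = (10,10,2)_16 → 10⁴ + 10⁴ + 2⁴ = 10000 + 10000 + 16 = 20016
20016 = (4,14,3,0)_16 → 4⁴ + 14⁴ + 3⁴ + 0⁴ = 256 + 38416 + 81 + 0 = 38753
38753 = (9,7,6,1)_16 → 9⁴ + 7⁴ + 6⁴ + 1⁴ = 6561 + 2401 + 1296 + 1 = 10259
10259 = (2,8,1,3)_16 → 2⁴ + 8⁴ + 1⁴ + 3⁴ = 16 + 4096 + 1 + 81 = 4194
4194 = (1,0,6,2)_16 → 1⁴ + 0⁴ + 6⁴ + 2⁴ = 1 + 0 + 1296 + 16 = 1313
1313 = (5,2,1)_16 → 5⁴ + 2⁴ + 1⁴ = 625 + 16 + 1 = 642
642 = (2,8,2)_16 → 2⁴ + 8⁴ + 2⁴ = 16 + 4096 + 16 = 4128
4128 = (1,0,2,0)_16 → 1⁴ + 0⁴ + 2⁴ + 0⁴ = 1 + 0 + 16 + 0 = 17
17 = (1,1)_16 → 1⁴ + 1⁴ = 1 + 1 = 2
2 = (2)_16 → 2⁴ = 16
16 = (1,0)_16 → 1⁴ + 0⁴ = 1 + 0 = 1  — reached 1.
That took 11 steps.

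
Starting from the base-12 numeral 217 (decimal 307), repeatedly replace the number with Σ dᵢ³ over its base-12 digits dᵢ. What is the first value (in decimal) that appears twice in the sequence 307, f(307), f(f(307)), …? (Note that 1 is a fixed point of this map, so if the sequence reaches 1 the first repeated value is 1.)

307 = (2,1,7)_12 → 352
352 = (2,5,4)_12 → 197
197 = (1,4,5)_12 → 190
190 = (1,3,10)_12 → 1028
1028 = (7,1,8)_12 → 856
856 = (5,11,4)_12 → 1520
1520 = (10,6,8)_12 → 1728
1728 = (1,0,0,0)_12 → 1  — reached the fixed point 1.
1 → 1, so 1 is the first repeated value.

1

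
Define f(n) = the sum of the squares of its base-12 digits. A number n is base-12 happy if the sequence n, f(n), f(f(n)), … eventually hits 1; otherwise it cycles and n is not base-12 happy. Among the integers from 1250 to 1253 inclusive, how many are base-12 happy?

1

1250: 1250 → 132 → 121 → 101 → 89 → 74 → 40 → 25 → 5 → 25  (repeats 25)
1251: 1251 → 137 → 146 → 5 → 25 → 5  (repeats 5)
1252: 1252 → 144 → 1  (reaches 1)
1253: 1253 → 153 → 82 → 136 → 137 → 146 → 5 → 25 → 5  (repeats 5)
base-12 happy: 1252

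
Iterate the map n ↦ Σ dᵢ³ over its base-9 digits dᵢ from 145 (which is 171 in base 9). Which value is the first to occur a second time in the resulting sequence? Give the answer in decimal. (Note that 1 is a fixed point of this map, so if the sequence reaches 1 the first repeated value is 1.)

145 = (1,7,1)_9 → 1³ + 7³ + 1³ = 345
345 = (4,2,3)_9 → 4³ + 2³ + 3³ = 99
99 = (1,2,0)_9 → 1³ + 2³ + 0³ = 9
9 = (1,0)_9 → 1³ + 0³ = 1  — reached the fixed point 1.
1 → 1, so 1 is the first repeated value.

1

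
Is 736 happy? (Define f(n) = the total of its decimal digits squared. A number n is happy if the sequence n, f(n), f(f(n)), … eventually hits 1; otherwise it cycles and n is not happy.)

736 → 94
94 → 97
97 → 130
130 → 10
10 → 1  — reached 1.

happy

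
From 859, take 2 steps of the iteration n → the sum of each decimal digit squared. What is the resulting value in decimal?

50

859 → 8² + 5² + 9² = 64 + 25 + 81 = 170
170 → 1² + 7² + 0² = 1 + 49 + 0 = 50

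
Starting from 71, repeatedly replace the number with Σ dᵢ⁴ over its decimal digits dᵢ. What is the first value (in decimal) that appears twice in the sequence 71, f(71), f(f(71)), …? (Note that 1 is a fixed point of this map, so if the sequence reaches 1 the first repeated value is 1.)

71 → 7⁴ + 1⁴ = 2401 + 1 = 2402
2402 → 2⁴ + 4⁴ + 0⁴ + 2⁴ = 16 + 256 + 0 + 16 = 288
288 → 2⁴ + 8⁴ + 8⁴ = 16 + 4096 + 4096 = 8208
8208 → 8⁴ + 2⁴ + 0⁴ + 8⁴ = 4096 + 16 + 0 + 4096 = 8208  — 8208 already appeared earlier.

8208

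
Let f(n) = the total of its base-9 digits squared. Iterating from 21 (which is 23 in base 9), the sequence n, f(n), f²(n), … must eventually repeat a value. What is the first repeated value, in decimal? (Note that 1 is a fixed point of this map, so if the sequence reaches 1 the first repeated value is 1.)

21 = (2,3)_9 → 2² + 3² = 4 + 9 = 13
13 = (1,4)_9 → 1² + 4² = 1 + 16 = 17
17 = (1,8)_9 → 1² + 8² = 1 + 64 = 65
65 = (7,2)_9 → 7² + 2² = 49 + 4 = 53
53 = (5,8)_9 → 5² + 8² = 25 + 64 = 89
89 = (1,0,8)_9 → 1² + 0² + 8² = 1 + 0 + 64 = 65  — 65 already appeared earlier.

65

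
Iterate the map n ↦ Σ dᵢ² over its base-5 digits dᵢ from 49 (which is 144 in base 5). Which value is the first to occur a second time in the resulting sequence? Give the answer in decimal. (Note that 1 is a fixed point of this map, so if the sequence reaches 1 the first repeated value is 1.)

49 = (1,4,4)_5 → 1² + 4² + 4² = 1 + 16 + 16 = 33
33 = (1,1,3)_5 → 1² + 1² + 3² = 1 + 1 + 9 = 11
11 = (2,1)_5 → 2² + 1² = 4 + 1 = 5
5 = (1,0)_5 → 1² + 0² = 1 + 0 = 1  — reached the fixed point 1.
1 → 1, so 1 is the first repeated value.

1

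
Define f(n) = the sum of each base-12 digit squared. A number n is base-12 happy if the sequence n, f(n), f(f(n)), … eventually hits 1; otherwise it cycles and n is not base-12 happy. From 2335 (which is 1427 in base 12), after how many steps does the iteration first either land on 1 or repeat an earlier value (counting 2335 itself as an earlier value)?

2335 = (1,4,2,7)_12 → 1² + 4² + 2² + 7² = 70
70 = (5,10)_12 → 5² + 10² = 125
125 = (10,5)_12 → 10² + 5² = 125  — 125 repeats.
That took 3 steps.

3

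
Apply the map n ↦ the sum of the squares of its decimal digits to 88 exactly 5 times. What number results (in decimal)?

88 → 8² + 8² = 64 + 64 = 128
128 → 1² + 2² + 8² = 1 + 4 + 64 = 69
69 → 6² + 9² = 36 + 81 = 117
117 → 1² + 1² + 7² = 1 + 1 + 49 = 51
51 → 5² + 1² = 25 + 1 = 26

26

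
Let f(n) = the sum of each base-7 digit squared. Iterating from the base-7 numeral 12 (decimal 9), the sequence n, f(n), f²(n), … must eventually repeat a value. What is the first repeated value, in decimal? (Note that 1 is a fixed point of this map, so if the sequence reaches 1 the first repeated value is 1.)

25

9 = (1,2)_7 → 1² + 2² = 1 + 4 = 5
5 = (5)_7 → 5² = 25
25 = (3,4)_7 → 3² + 4² = 9 + 16 = 25  — 25 already appeared earlier.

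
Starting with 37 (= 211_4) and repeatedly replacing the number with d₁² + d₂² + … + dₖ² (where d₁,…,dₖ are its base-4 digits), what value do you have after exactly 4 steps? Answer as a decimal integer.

4

37 = (2,1,1)_4 → 2² + 1² + 1² = 6
6 = (1,2)_4 → 1² + 2² = 5
5 = (1,1)_4 → 1² + 1² = 2
2 = (2)_4 → 2² = 4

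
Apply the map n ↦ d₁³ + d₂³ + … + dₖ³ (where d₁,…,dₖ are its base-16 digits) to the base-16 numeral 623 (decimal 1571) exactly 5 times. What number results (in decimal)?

2927

1571 = (6,2,3)_16 → 6³ + 2³ + 3³ = 216 + 8 + 27 = 251
251 = (15,11)_16 → 15³ + 11³ = 3375 + 1331 = 4706
4706 = (1,2,6,2)_16 → 1³ + 2³ + 6³ + 2³ = 1 + 8 + 216 + 8 = 233
233 = (14,9)_16 → 14³ + 9³ = 2744 + 729 = 3473
3473 = (13,9,1)_16 → 13³ + 9³ + 1³ = 2197 + 729 + 1 = 2927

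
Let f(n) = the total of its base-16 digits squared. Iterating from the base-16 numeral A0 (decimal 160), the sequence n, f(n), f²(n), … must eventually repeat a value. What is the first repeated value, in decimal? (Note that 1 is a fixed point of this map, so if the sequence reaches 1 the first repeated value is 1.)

160 = (10,0)_16 → 10² + 0² = 100 + 0 = 100
100 = (6,4)_16 → 6² + 4² = 36 + 16 = 52
52 = (3,4)_16 → 3² + 4² = 9 + 16 = 25
25 = (1,9)_16 → 1² + 9² = 1 + 81 = 82
82 = (5,2)_16 → 5² + 2² = 25 + 4 = 29
29 = (1,13)_16 → 1² + 13² = 1 + 169 = 170
170 = (10,10)_16 → 10² + 10² = 100 + 100 = 200
200 = (12,8)_16 → 12² + 8² = 144 + 64 = 208
208 = (13,0)_16 → 13² + 0² = 169 + 0 = 169
169 = (10,9)_16 → 10² + 9² = 100 + 81 = 181
181 = (11,5)_16 → 11² + 5² = 121 + 25 = 146
146 = (9,2)_16 → 9² + 2² = 81 + 4 = 85
85 = (5,5)_16 → 5² + 5² = 25 + 25 = 50
50 = (3,2)_16 → 3² + 2² = 9 + 4 = 13
13 = (13)_16 → 13² = 169  — 169 already appeared earlier.

169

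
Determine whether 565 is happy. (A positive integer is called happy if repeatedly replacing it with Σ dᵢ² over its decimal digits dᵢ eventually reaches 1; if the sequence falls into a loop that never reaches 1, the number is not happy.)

happy

565 → 5² + 6² + 5² = 25 + 36 + 25 = 86
86 → 8² + 6² = 64 + 36 = 100
100 → 1² + 0² + 0² = 1 + 0 + 0 = 1  — reached 1.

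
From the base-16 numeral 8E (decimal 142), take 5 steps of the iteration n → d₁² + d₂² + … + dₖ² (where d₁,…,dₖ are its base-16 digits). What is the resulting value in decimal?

142 = (8,14)_16 → 8² + 14² = 260
260 = (1,0,4)_16 → 1² + 0² + 4² = 17
17 = (1,1)_16 → 1² + 1² = 2
2 = (2)_16 → 2² = 4
4 = (4)_16 → 4² = 16

16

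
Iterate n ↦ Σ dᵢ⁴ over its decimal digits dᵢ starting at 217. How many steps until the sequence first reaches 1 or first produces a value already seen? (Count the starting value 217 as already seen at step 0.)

13

217 → 2⁴ + 1⁴ + 7⁴ = 16 + 1 + 2401 = 2418
2418 → 2⁴ + 4⁴ + 1⁴ + 8⁴ = 16 + 256 + 1 + 4096 = 4369
4369 → 4⁴ + 3⁴ + 6⁴ + 9⁴ = 256 + 81 + 1296 + 6561 = 8194
8194 → 8⁴ + 1⁴ + 9⁴ + 4⁴ = 4096 + 1 + 6561 + 256 = 10914
10914 → 1⁴ + 0⁴ + 9⁴ + 1⁴ + 4⁴ = 1 + 0 + 6561 + 1 + 256 = 6819
6819 → 6⁴ + 8⁴ + 1⁴ + 9⁴ = 1296 + 4096 + 1 + 6561 = 11954
11954 → 1⁴ + 1⁴ + 9⁴ + 5⁴ + 4⁴ = 1 + 1 + 6561 + 625 + 256 = 7444
7444 → 7⁴ + 4⁴ + 4⁴ + 4⁴ = 2401 + 256 + 256 + 256 = 3169
3169 → 3⁴ + 1⁴ + 6⁴ + 9⁴ = 81 + 1 + 1296 + 6561 = 7939
7939 → 7⁴ + 9⁴ + 3⁴ + 9⁴ = 2401 + 6561 + 81 + 6561 = 15604
15604 → 1⁴ + 5⁴ + 6⁴ + 0⁴ + 4⁴ = 1 + 625 + 1296 + 0 + 256 = 2178
2178 → 2⁴ + 1⁴ + 7⁴ + 8⁴ = 16 + 1 + 2401 + 4096 = 6514
6514 → 6⁴ + 5⁴ + 1⁴ + 4⁴ = 1296 + 625 + 1 + 256 = 2178  — 2178 repeats.
That took 13 steps.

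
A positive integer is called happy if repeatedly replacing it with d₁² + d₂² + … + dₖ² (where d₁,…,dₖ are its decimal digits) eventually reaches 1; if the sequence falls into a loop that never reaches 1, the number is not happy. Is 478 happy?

478 → 4² + 7² + 8² = 16 + 49 + 64 = 129
129 → 1² + 2² + 9² = 1 + 4 + 81 = 86
86 → 8² + 6² = 64 + 36 = 100
100 → 1² + 0² + 0² = 1 + 0 + 0 = 1  — reached 1.

happy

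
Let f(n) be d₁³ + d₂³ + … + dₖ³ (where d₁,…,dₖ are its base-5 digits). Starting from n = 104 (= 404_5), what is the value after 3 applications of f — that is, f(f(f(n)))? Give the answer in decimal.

28

104 = (4,0,4)_5 → 128
128 = (1,0,0,3)_5 → 28
28 = (1,0,3)_5 → 28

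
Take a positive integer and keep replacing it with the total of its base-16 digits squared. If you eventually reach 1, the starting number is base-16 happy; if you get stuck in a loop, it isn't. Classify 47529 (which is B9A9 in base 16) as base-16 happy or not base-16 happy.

base-16 happy

47529 = (11,9,10,9)_16 → 11² + 9² + 10² + 9² = 121 + 81 + 100 + 81 = 383
383 = (1,7,15)_16 → 1² + 7² + 15² = 1 + 49 + 225 = 275
275 = (1,1,3)_16 → 1² + 1² + 3² = 1 + 1 + 9 = 11
11 = (11)_16 → 11² = 121
121 = (7,9)_16 → 7² + 9² = 49 + 81 = 130
130 = (8,2)_16 → 8² + 2² = 64 + 4 = 68
68 = (4,4)_16 → 4² + 4² = 16 + 16 = 32
32 = (2,0)_16 → 2² + 0² = 4 + 0 = 4
4 = (4)_16 → 4² = 16
16 = (1,0)_16 → 1² + 0² = 1 + 0 = 1  — reached 1.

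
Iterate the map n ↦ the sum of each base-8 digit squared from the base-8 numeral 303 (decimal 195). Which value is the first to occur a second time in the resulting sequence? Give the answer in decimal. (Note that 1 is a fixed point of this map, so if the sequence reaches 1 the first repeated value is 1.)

195 = (3,0,3)_8 → 3² + 0² + 3² = 9 + 0 + 9 = 18
18 = (2,2)_8 → 2² + 2² = 4 + 4 = 8
8 = (1,0)_8 → 1² + 0² = 1 + 0 = 1  — reached the fixed point 1.
1 → 1, so 1 is the first repeated value.

1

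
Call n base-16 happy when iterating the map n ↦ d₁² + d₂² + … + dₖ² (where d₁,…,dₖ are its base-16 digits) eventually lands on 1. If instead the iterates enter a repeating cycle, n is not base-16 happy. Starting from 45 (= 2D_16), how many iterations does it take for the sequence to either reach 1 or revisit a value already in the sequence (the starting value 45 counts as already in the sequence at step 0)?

45 = (2,13)_16 → 2² + 13² = 173
173 = (10,13)_16 → 10² + 13² = 269
269 = (1,0,13)_16 → 1² + 0² + 13² = 170
170 = (10,10)_16 → 10² + 10² = 200
200 = (12,8)_16 → 12² + 8² = 208
208 = (13,0)_16 → 13² + 0² = 169
169 = (10,9)_16 → 10² + 9² = 181
181 = (11,5)_16 → 11² + 5² = 146
146 = (9,2)_16 → 9² + 2² = 85
85 = (5,5)_16 → 5² + 5² = 50
50 = (3,2)_16 → 3² + 2² = 13
13 = (13)_16 → 13² = 169  — 169 repeats.
That took 12 steps.

12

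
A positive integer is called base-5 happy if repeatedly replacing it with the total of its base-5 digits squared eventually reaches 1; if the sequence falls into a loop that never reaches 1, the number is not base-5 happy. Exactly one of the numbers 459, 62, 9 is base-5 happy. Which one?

459

459: 459 → 35 → 5 → 1  — reaches 1 (base-5 happy)
62: 62 → 12 → 8 → 10 → 4 → 16 → 10  — repeats 10 (not base-5 happy)
9: 9 → 17 → 13 → 13  — repeats 13 (not base-5 happy)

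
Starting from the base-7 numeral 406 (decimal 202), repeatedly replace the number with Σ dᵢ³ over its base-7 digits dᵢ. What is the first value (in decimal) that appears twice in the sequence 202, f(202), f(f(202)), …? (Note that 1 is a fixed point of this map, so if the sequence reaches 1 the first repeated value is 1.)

250

202 = (4,0,6)_7 → 4³ + 0³ + 6³ = 64 + 0 + 216 = 280
280 = (5,5,0)_7 → 5³ + 5³ + 0³ = 125 + 125 + 0 = 250
250 = (5,0,5)_7 → 5³ + 0³ + 5³ = 125 + 0 + 125 = 250  — 250 already appeared earlier.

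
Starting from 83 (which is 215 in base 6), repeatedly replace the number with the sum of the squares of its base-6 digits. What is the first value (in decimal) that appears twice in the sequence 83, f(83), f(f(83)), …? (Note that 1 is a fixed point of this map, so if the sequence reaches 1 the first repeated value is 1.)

25

83 = (2,1,5)_6 → 2² + 1² + 5² = 30
30 = (5,0)_6 → 5² + 0² = 25
25 = (4,1)_6 → 4² + 1² = 17
17 = (2,5)_6 → 2² + 5² = 29
29 = (4,5)_6 → 4² + 5² = 41
41 = (1,0,5)_6 → 1² + 0² + 5² = 26
26 = (4,2)_6 → 4² + 2² = 20
20 = (3,2)_6 → 3² + 2² = 13
13 = (2,1)_6 → 2² + 1² = 5
5 = (5)_6 → 5² = 25  — 25 already appeared earlier.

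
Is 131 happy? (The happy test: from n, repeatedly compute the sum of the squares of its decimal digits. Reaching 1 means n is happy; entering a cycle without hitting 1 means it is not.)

131 → 1² + 3² + 1² = 11
11 → 1² + 1² = 2
2 → 2² = 4
4 → 4² = 16
16 → 1² + 6² = 37
37 → 3² + 7² = 58
58 → 5² + 8² = 89
89 → 8² + 9² = 145
145 → 1² + 4² + 5² = 42
42 → 4² + 2² = 20
20 → 2² + 0² = 4  — 4 already seen; the sequence cycles without reaching 1.

not happy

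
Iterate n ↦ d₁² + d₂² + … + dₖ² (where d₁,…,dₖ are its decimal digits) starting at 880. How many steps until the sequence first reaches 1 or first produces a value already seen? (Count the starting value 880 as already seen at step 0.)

880 → 8² + 8² + 0² = 128
128 → 1² + 2² + 8² = 69
69 → 6² + 9² = 117
117 → 1² + 1² + 7² = 51
51 → 5² + 1² = 26
26 → 2² + 6² = 40
40 → 4² + 0² = 16
16 → 1² + 6² = 37
37 → 3² + 7² = 58
58 → 5² + 8² = 89
89 → 8² + 9² = 145
145 → 1² + 4² + 5² = 42
42 → 4² + 2² = 20
20 → 2² + 0² = 4
4 → 4² = 16  — 16 repeats.
That took 15 steps.

15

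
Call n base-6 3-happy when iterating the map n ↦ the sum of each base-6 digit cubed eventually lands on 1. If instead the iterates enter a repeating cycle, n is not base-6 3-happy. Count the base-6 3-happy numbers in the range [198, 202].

198: 198 → 152 → 73 → 9 → 28 → 128 → 62 → 73  (repeats 73)
199: 199 → 153 → 92 → 43 → 3 → 27 → 91 → 36 → 1  (reaches 1)
200: 200 → 160 → 136 → 155 → 190 → 190  (repeats 190)
201: 201 → 179 → 314 → 81 → 36 → 1  (reaches 1)
202: 202 → 216 → 1  (reaches 1)
base-6 3-happy: 199, 201, 202

3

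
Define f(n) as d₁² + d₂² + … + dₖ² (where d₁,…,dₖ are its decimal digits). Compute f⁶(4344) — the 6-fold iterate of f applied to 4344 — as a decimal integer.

4344 → 4² + 3² + 4² + 4² = 16 + 9 + 16 + 16 = 57
57 → 5² + 7² = 25 + 49 = 74
74 → 7² + 4² = 49 + 16 = 65
65 → 6² + 5² = 36 + 25 = 61
61 → 6² + 1² = 36 + 1 = 37
37 → 3² + 7² = 9 + 49 = 58

58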